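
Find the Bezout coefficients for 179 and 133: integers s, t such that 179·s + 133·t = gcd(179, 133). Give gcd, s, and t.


Euclidean algorithm on (179, 133) — divide until remainder is 0:
  179 = 1 · 133 + 46
  133 = 2 · 46 + 41
  46 = 1 · 41 + 5
  41 = 8 · 5 + 1
  5 = 5 · 1 + 0
gcd(179, 133) = 1.
Track Bezout coefficients alongside the remainders: start with r₀ = 179 = a·1 + b·0 (s = 1, t = 0) and r₁ = 133 = a·0 + b·1 (s = 0, t = 1); each new remainder r_{k+1} = r_{k-1} − q_k·r_k inherits s_{k+1} = s_{k-1} − q_k·s_k, t_{k+1} = t_{k-1} − q_k·t_k, so r_k = a·s_k + b·t_k at every step:
  q = 1: r = 46, s = 1 − 1·0 = 1, t = 0 − 1·1 = -1  (check: 179·1 + 133·(-1) = 46)
  q = 2: r = 41, s = 0 − 2·1 = -2, t = 1 − 2·(-1) = 3  (check: 179·(-2) + 133·3 = 41)
  q = 1: r = 5, s = 1 − 1·(-2) = 3, t = -1 − 1·3 = -4  (check: 179·3 + 133·(-4) = 5)
  q = 8: r = 1, s = -2 − 8·3 = -26, t = 3 − 8·(-4) = 35  (check: 179·(-26) + 133·35 = 1)
The row with r = 1 (the gcd) gives the Bezout coefficients s = -26, t = 35.
Result: 179 · (-26) + 133 · (35) = 1.

gcd(179, 133) = 1; s = -26, t = 35 (check: 179·(-26) + 133·35 = 1).


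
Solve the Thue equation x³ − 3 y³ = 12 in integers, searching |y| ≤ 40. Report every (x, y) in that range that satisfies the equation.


The equation is x³ - 3y³ = 12. For fixed y, x³ = 3·y³ + 12, so a solution requires the RHS to be a perfect cube.
Strategy: iterate y from -40 to 40, compute RHS = 3·y³ + 12, and check whether it is a (positive or negative) perfect cube.
Check small values of y:
  y = 0: RHS = 12 is not a perfect cube.
  y = 1: RHS = 15 is not a perfect cube.
  y = -1: RHS = 9 is not a perfect cube.
  y = 2: RHS = 36 is not a perfect cube.
  y = -2: RHS = -12 is not a perfect cube.
  y = 3: RHS = 93 is not a perfect cube.
  y = -3: RHS = -69 is not a perfect cube.
Continuing the search up to |y| = 40 finds no solutions either.
No (x, y) in the scanned range satisfies the equation.

No integer solutions with |y| ≤ 40.


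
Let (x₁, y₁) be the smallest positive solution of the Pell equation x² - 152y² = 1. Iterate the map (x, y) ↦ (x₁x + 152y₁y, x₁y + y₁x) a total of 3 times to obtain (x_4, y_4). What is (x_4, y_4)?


Step 1: Find the fundamental solution (x₁, y₁) of x² - 152y² = 1.
  Expand √152 as a continued fraction. a₀ = ⌊√152⌋ = 12; iterate m_{k+1} = d_k·a_k − m_k, d_{k+1} = (152 − m_{k+1}²)/d_k, a_{k+1} = ⌊(a₀ + m_{k+1})/d_{k+1}⌋ (starting m₀ = 0, d₀ = 1), with convergents p_k = a_k·p_{k-1} + p_{k-2}, q_k = a_k·q_{k-1} + q_{k-2} (p₋₁ = 1, q₋₁ = 0):
  k = 0: a₀ = 12; p₀/q₀ = 12/1; p₀² − 152·q₀² = 144 − 152 = -8.
  k = 1: m = 12, d = 8, a = ⌊(12 + 12)/8⌋ = 3; p/q = (3·12 + 1)/(3·1 + 0) = 37/3; p² − 152·q² = 1369 − 1368 = 1.
  The first convergent with p² − 152·q² = 1 gives the fundamental solution (x₁, y₁) = (37, 3).
Step 2: Apply the recurrence (x_{n+1}, y_{n+1}) = (x₁x_n + 152y₁y_n, x₁y_n + y₁x_n) repeatedly.
  From (x_1, y_1) = (37, 3): x_2 = 37·37 + 152·3·3 = 2737; y_2 = 37·3 + 3·37 = 222.
  From (x_2, y_2) = (2737, 222): x_3 = 37·2737 + 152·3·222 = 202501; y_3 = 37·222 + 3·2737 = 16425.
  From (x_3, y_3) = (202501, 16425): x_4 = 37·202501 + 152·3·16425 = 14982337; y_4 = 37·16425 + 3·202501 = 1215228.
Step 3: Verify x_4² - 152·y_4² = 224470421981569 - 224470421981568 = 1 (should be 1). ✓

(x_1, y_1) = (37, 3); (x_4, y_4) = (14982337, 1215228).


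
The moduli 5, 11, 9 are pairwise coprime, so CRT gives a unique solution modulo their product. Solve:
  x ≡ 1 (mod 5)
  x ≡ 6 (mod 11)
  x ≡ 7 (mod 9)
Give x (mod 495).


Moduli 5, 11, 9 are pairwise coprime; by CRT there is a unique solution modulo M = 5 · 11 · 9 = 495.
Solve pairwise, accumulating the modulus:
  Start with x ≡ 1 (mod 5).
  Combine with x ≡ 6 (mod 11): since gcd(5, 11) = 1, we get a unique residue mod 55.
    Write x = 1 + 5·t and substitute into x ≡ 6 (mod 11): 5·t ≡ 6 − 1 = 5 (mod 11).
    The inverse of 5 mod 11 is 9 (since 5·9 = 45 = 4·11 + 1), so t ≡ 9·5 = 45 ≡ 1 (mod 11).
    Then x = 1 + 5·1 = 6, valid modulo lcm(5, 11) = 55: x ≡ 6 (mod 55).
  Combine with x ≡ 7 (mod 9): since gcd(55, 9) = 1, we get a unique residue mod 495.
    Write x = 6 + 55·t and substitute into x ≡ 7 (mod 9): 55·t ≡ 7 − 6 = 1 (mod 9).
    Reduce coefficients mod 9: 1·t ≡ 1 (mod 9).
    So t ≡ 1 (mod 9).
    Then x = 6 + 55·1 = 61, valid modulo lcm(55, 9) = 495: x ≡ 61 (mod 495).
Verify: 61 mod 5 = 1 ✓, 61 mod 11 = 6 ✓, 61 mod 9 = 7 ✓.

x ≡ 61 (mod 495).


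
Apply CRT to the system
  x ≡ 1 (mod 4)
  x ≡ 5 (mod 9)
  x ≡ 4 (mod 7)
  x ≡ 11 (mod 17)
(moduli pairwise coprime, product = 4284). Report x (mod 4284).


Product of moduli M = 4 · 9 · 7 · 17 = 4284.
Merge one congruence at a time:
  Start: x ≡ 1 (mod 4).
  Combine with x ≡ 5 (mod 9); new modulus lcm = 36.
    Write x = 1 + 4·t and substitute into x ≡ 5 (mod 9): 4·t ≡ 5 − 1 = 4 (mod 9).
    The inverse of 4 mod 9 is 7 (since 4·7 = 28 = 3·9 + 1), so t ≡ 7·4 = 28 ≡ 1 (mod 9).
    Then x = 1 + 4·1 = 5, valid modulo lcm(4, 9) = 36: x ≡ 5 (mod 36).
  Combine with x ≡ 4 (mod 7); new modulus lcm = 252.
    Write x = 5 + 36·t and substitute into x ≡ 4 (mod 7): 36·t ≡ 4 − 5 = -1 (mod 7).
    Reduce coefficients mod 7: 1·t ≡ 6 (mod 7).
    So t ≡ 6 (mod 7).
    Then x = 5 + 36·6 = 221, valid modulo lcm(36, 7) = 252: x ≡ 221 (mod 252).
  Combine with x ≡ 11 (mod 17); new modulus lcm = 4284.
    Write x = 221 + 252·t and substitute into x ≡ 11 (mod 17): 252·t ≡ 11 − 221 = -210 (mod 17).
    Reduce coefficients mod 17: 14·t ≡ 11 (mod 17).
    The inverse of 14 mod 17 is 11 (since 14·11 = 154 = 9·17 + 1), so t ≡ 11·11 = 121 ≡ 2 (mod 17).
    Then x = 221 + 252·2 = 725, valid modulo lcm(252, 17) = 4284: x ≡ 725 (mod 4284).
Verify against each original: 725 mod 4 = 1, 725 mod 9 = 5, 725 mod 7 = 4, 725 mod 17 = 11.

x ≡ 725 (mod 4284).


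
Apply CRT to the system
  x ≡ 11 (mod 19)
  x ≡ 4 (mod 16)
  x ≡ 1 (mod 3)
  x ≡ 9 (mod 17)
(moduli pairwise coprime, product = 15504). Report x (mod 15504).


Product of moduli M = 19 · 16 · 3 · 17 = 15504.
Merge one congruence at a time:
  Start: x ≡ 11 (mod 19).
  Combine with x ≡ 4 (mod 16); new modulus lcm = 304.
    Write x = 11 + 19·t and substitute into x ≡ 4 (mod 16): 19·t ≡ 4 − 11 = -7 (mod 16).
    Reduce coefficients mod 16: 3·t ≡ 9 (mod 16).
    The inverse of 3 mod 16 is 11 (since 3·11 = 33 = 2·16 + 1), so t ≡ 11·9 = 99 ≡ 3 (mod 16).
    Then x = 11 + 19·3 = 68, valid modulo lcm(19, 16) = 304: x ≡ 68 (mod 304).
  Combine with x ≡ 1 (mod 3); new modulus lcm = 912.
    Write x = 68 + 304·t and substitute into x ≡ 1 (mod 3): 304·t ≡ 1 − 68 = -67 (mod 3).
    Reduce coefficients mod 3: 1·t ≡ 2 (mod 3).
    So t ≡ 2 (mod 3).
    Then x = 68 + 304·2 = 676, valid modulo lcm(304, 3) = 912: x ≡ 676 (mod 912).
  Combine with x ≡ 9 (mod 17); new modulus lcm = 15504.
    Write x = 676 + 912·t and substitute into x ≡ 9 (mod 17): 912·t ≡ 9 − 676 = -667 (mod 17).
    Reduce coefficients mod 17: 11·t ≡ 13 (mod 17).
    The inverse of 11 mod 17 is 14 (since 11·14 = 154 = 9·17 + 1), so t ≡ 14·13 = 182 ≡ 12 (mod 17).
    Then x = 676 + 912·12 = 11620, valid modulo lcm(912, 17) = 15504: x ≡ 11620 (mod 15504).
Verify against each original: 11620 mod 19 = 11, 11620 mod 16 = 4, 11620 mod 3 = 1, 11620 mod 17 = 9.

x ≡ 11620 (mod 15504).


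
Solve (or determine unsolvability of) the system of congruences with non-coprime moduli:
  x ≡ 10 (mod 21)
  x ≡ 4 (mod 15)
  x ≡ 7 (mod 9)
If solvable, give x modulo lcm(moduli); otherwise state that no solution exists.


Moduli 21, 15, 9 are not pairwise coprime, so CRT works modulo lcm(m_i) when all pairwise compatibility conditions hold.
Pairwise compatibility: gcd(m_i, m_j) must divide a_i - a_j for every pair.
Merge one congruence at a time:
  Start: x ≡ 10 (mod 21).
  Combine with x ≡ 4 (mod 15): gcd(21, 15) = 3; 4 - 10 = -6, which IS divisible by 3, so compatible.
    Write x = 10 + 21·t and substitute into x ≡ 4 (mod 15): 21·t ≡ 4 − 10 = -6 (mod 15).
    Divide the congruence (and modulus) by g = 3: 7·t ≡ -2 (mod 5).
    Reduce coefficients mod 5: 2·t ≡ 3 (mod 5).
    The inverse of 2 mod 5 is 3 (since 2·3 = 6 = 1·5 + 1), so t ≡ 3·3 = 9 ≡ 4 (mod 5).
    Then x = 10 + 21·4 = 94, valid modulo lcm(21, 15) = 105: x ≡ 94 (mod 105).
  Combine with x ≡ 7 (mod 9): gcd(105, 9) = 3; 7 - 94 = -87, which IS divisible by 3, so compatible.
    Write x = 94 + 105·t and substitute into x ≡ 7 (mod 9): 105·t ≡ 7 − 94 = -87 (mod 9).
    Divide the congruence (and modulus) by g = 3: 35·t ≡ -29 (mod 3).
    Reduce coefficients mod 3: 2·t ≡ 1 (mod 3).
    The inverse of 2 mod 3 is 2 (since 2·2 = 4 = 1·3 + 1), so t ≡ 2·1 = 2 ≡ 2 (mod 3).
    Then x = 94 + 105·2 = 304, valid modulo lcm(105, 9) = 315: x ≡ 304 (mod 315).
Verify: 304 mod 21 = 10, 304 mod 15 = 4, 304 mod 9 = 7.

x ≡ 304 (mod 315).


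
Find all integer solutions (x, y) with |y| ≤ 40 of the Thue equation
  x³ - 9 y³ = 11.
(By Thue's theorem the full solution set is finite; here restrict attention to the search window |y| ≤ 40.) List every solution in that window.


The equation is x³ - 9y³ = 11. For fixed y, x³ = 9·y³ + 11, so a solution requires the RHS to be a perfect cube.
Strategy: iterate y from -40 to 40, compute RHS = 9·y³ + 11, and check whether it is a (positive or negative) perfect cube.
Check small values of y:
  y = 0: RHS = 11 is not a perfect cube.
  y = 1: RHS = 20 is not a perfect cube.
  y = -1: RHS = 2 is not a perfect cube.
  y = 2: RHS = 83 is not a perfect cube.
  y = -2: RHS = -61 is not a perfect cube.
  y = 3: RHS = 254 is not a perfect cube.
  y = -3: RHS = -232 is not a perfect cube.
Continuing the search up to |y| = 40 finds no solutions either.
No (x, y) in the scanned range satisfies the equation.

No integer solutions with |y| ≤ 40.


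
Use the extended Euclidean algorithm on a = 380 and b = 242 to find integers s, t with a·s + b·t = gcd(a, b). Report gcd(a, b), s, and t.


Euclidean algorithm on (380, 242) — divide until remainder is 0:
  380 = 1 · 242 + 138
  242 = 1 · 138 + 104
  138 = 1 · 104 + 34
  104 = 3 · 34 + 2
  34 = 17 · 2 + 0
gcd(380, 242) = 2.
Track Bezout coefficients alongside the remainders: start with r₀ = 380 = a·1 + b·0 (s = 1, t = 0) and r₁ = 242 = a·0 + b·1 (s = 0, t = 1); each new remainder r_{k+1} = r_{k-1} − q_k·r_k inherits s_{k+1} = s_{k-1} − q_k·s_k, t_{k+1} = t_{k-1} − q_k·t_k, so r_k = a·s_k + b·t_k at every step:
  q = 1: r = 138, s = 1 − 1·0 = 1, t = 0 − 1·1 = -1  (check: 380·1 + 242·(-1) = 138)
  q = 1: r = 104, s = 0 − 1·1 = -1, t = 1 − 1·(-1) = 2  (check: 380·(-1) + 242·2 = 104)
  q = 1: r = 34, s = 1 − 1·(-1) = 2, t = -1 − 1·2 = -3  (check: 380·2 + 242·(-3) = 34)
  q = 3: r = 2, s = -1 − 3·2 = -7, t = 2 − 3·(-3) = 11  (check: 380·(-7) + 242·11 = 2)
The row with r = 2 (the gcd) gives the Bezout coefficients s = -7, t = 11.
Result: 380 · (-7) + 242 · (11) = 2.

gcd(380, 242) = 2; s = -7, t = 11 (check: 380·(-7) + 242·11 = 2).


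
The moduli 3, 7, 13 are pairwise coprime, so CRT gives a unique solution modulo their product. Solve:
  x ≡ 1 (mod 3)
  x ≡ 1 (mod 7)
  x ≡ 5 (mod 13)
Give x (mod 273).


Moduli 3, 7, 13 are pairwise coprime; by CRT there is a unique solution modulo M = 3 · 7 · 13 = 273.
Solve pairwise, accumulating the modulus:
  Start with x ≡ 1 (mod 3).
  Combine with x ≡ 1 (mod 7): since gcd(3, 7) = 1, we get a unique residue mod 21.
    Write x = 1 + 3·t and substitute into x ≡ 1 (mod 7): 3·t ≡ 1 − 1 = 0 (mod 7).
    The inverse of 3 mod 7 is 5 (since 3·5 = 15 = 2·7 + 1), so t ≡ 5·0 = 0 ≡ 0 (mod 7).
    Then x = 1 + 3·0 = 1, valid modulo lcm(3, 7) = 21: x ≡ 1 (mod 21).
  Combine with x ≡ 5 (mod 13): since gcd(21, 13) = 1, we get a unique residue mod 273.
    Write x = 1 + 21·t and substitute into x ≡ 5 (mod 13): 21·t ≡ 5 − 1 = 4 (mod 13).
    Reduce coefficients mod 13: 8·t ≡ 4 (mod 13).
    The inverse of 8 mod 13 is 5 (since 8·5 = 40 = 3·13 + 1), so t ≡ 5·4 = 20 ≡ 7 (mod 13).
    Then x = 1 + 21·7 = 148, valid modulo lcm(21, 13) = 273: x ≡ 148 (mod 273).
Verify: 148 mod 3 = 1 ✓, 148 mod 7 = 1 ✓, 148 mod 13 = 5 ✓.

x ≡ 148 (mod 273).


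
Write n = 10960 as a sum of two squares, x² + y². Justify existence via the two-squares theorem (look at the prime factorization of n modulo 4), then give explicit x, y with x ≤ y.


Step 1: Factor n = 10960 = 2^4 · 5 · 137.
Step 2: Check the mod-4 condition on each prime factor: 2 = 2 (special); 5 ≡ 1 (mod 4), exponent 1; 137 ≡ 1 (mod 4), exponent 1.
All primes ≡ 3 (mod 4) appear to even exponent (or don't appear), so by the two-squares theorem n IS expressible as a sum of two squares.
Step 3: Build a representation. Group n = k² · m with k = 4 and m = 5 · 137 = 685 (a product of primes ≡ 1 (mod 4)); a representation of m scales to one of n via (k·x)² + (k·y)² = k²(x² + y²). Each prime p ≡ 1 (mod 4) is itself a sum of two squares; find a² by testing p − a² for a perfect square:
  5: 5 − 1² = 4 = 2² ⇒ 5 = 1² + 2².
  137: 137 − 1² = 136, 137 − 2² = 133, 137 − 3² = 128, 137 − 4² = 121 = 11² ⇒ 137 = 4² + 11².
  Combine using the Brahmagupta–Fibonacci identity (a² + b²)(c² + d²) = (ac − bd)² + (ad + bc)² = (ac + bd)² + (ad − bc)²:
  5 · 137 = 685: from (1² + 2²)(4² + 11²), take (1·4 − 2·11, 1·11 + 2·4) = (4 − 22, 11 + 8) = (-18, 19); dropping signs (only squares matter) gives (18, 19); check 18² + 19² = 324 + 361 = 685 ✓.
  Scale by k = 4: (4·18, 4·19) = (72, 76).
Step 4: Order so x ≤ y and verify: 72² + 76² = 5184 + 5776 = 10960 = n. ✓

n = 10960 = 72² + 76² (one valid representation with x ≤ y).


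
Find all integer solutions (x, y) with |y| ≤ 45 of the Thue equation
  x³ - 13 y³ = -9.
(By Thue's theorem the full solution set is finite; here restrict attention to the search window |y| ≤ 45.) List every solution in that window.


The equation is x³ - 13y³ = -9. For fixed y, x³ = 13·y³ − 9, so a solution requires the RHS to be a perfect cube.
Strategy: iterate y from -45 to 45, compute RHS = 13·y³ − 9, and check whether it is a (positive or negative) perfect cube.
Check small values of y:
  y = 0: RHS = -9 is not a perfect cube.
  y = 1: RHS = 4 is not a perfect cube.
  y = -1: RHS = -22 is not a perfect cube.
  y = 2: RHS = 95 is not a perfect cube.
  y = -2: RHS = -113 is not a perfect cube.
  y = 3: RHS = 342 is not a perfect cube.
  y = -3: RHS = -360 is not a perfect cube.
Continuing the search up to |y| = 45 finds no solutions either.
No (x, y) in the scanned range satisfies the equation.

No integer solutions with |y| ≤ 45.


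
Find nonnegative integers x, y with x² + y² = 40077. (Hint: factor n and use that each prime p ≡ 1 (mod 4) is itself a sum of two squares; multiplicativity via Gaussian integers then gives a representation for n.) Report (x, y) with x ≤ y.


Step 1: Factor n = 40077 = 3^2 · 61 · 73.
Step 2: Check the mod-4 condition on each prime factor: 3 ≡ 3 (mod 4), exponent 2 (must be even); 61 ≡ 1 (mod 4), exponent 1; 73 ≡ 1 (mod 4), exponent 1.
All primes ≡ 3 (mod 4) appear to even exponent (or don't appear), so by the two-squares theorem n IS expressible as a sum of two squares.
Step 3: Build a representation. Group n = k² · m with k = 3 and m = 61 · 73 = 4453 (a product of primes ≡ 1 (mod 4)); a representation of m scales to one of n via (k·x)² + (k·y)² = k²(x² + y²). Each prime p ≡ 1 (mod 4) is itself a sum of two squares; find a² by testing p − a² for a perfect square:
  61: 61 − 1² = 60, 61 − 2² = 57, 61 − 3² = 52, 61 − 4² = 45, 61 − 5² = 36 = 6² ⇒ 61 = 5² + 6².
  73: 73 − 1² = 72, 73 − 2² = 69, 73 − 3² = 64 = 8² ⇒ 73 = 3² + 8².
  Combine using the Brahmagupta–Fibonacci identity (a² + b²)(c² + d²) = (ac − bd)² + (ad + bc)² = (ac + bd)² + (ad − bc)²:
  61 · 73 = 4453: from (5² + 6²)(3² + 8²), take (5·3 − 6·8, 5·8 + 6·3) = (15 − 48, 40 + 18) = (-33, 58); dropping signs (only squares matter) gives (33, 58); check 33² + 58² = 1089 + 3364 = 4453 ✓.
  Scale by k = 3: (3·33, 3·58) = (99, 174).
Step 4: Order so x ≤ y and verify: 99² + 174² = 9801 + 30276 = 40077 = n. ✓

n = 40077 = 99² + 174² (one valid representation with x ≤ y).


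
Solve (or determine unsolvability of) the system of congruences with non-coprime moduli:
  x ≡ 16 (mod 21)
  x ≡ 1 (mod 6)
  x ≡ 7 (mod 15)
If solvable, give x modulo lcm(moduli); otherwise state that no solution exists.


Moduli 21, 6, 15 are not pairwise coprime, so CRT works modulo lcm(m_i) when all pairwise compatibility conditions hold.
Pairwise compatibility: gcd(m_i, m_j) must divide a_i - a_j for every pair.
Merge one congruence at a time:
  Start: x ≡ 16 (mod 21).
  Combine with x ≡ 1 (mod 6): gcd(21, 6) = 3; 1 - 16 = -15, which IS divisible by 3, so compatible.
    Write x = 16 + 21·t and substitute into x ≡ 1 (mod 6): 21·t ≡ 1 − 16 = -15 (mod 6).
    Divide the congruence (and modulus) by g = 3: 7·t ≡ -5 (mod 2).
    Reduce coefficients mod 2: 1·t ≡ 1 (mod 2).
    So t ≡ 1 (mod 2).
    Then x = 16 + 21·1 = 37, valid modulo lcm(21, 6) = 42: x ≡ 37 (mod 42).
  Combine with x ≡ 7 (mod 15): gcd(42, 15) = 3; 7 - 37 = -30, which IS divisible by 3, so compatible.
    Write x = 37 + 42·t and substitute into x ≡ 7 (mod 15): 42·t ≡ 7 − 37 = -30 (mod 15).
    Divide the congruence (and modulus) by g = 3: 14·t ≡ -10 (mod 5).
    Reduce coefficients mod 5: 4·t ≡ 0 (mod 5).
    The inverse of 4 mod 5 is 4 (since 4·4 = 16 = 3·5 + 1), so t ≡ 4·0 = 0 ≡ 0 (mod 5).
    Then x = 37 + 42·0 = 37, valid modulo lcm(42, 15) = 210: x ≡ 37 (mod 210).
Verify: 37 mod 21 = 16, 37 mod 6 = 1, 37 mod 15 = 7.

x ≡ 37 (mod 210).


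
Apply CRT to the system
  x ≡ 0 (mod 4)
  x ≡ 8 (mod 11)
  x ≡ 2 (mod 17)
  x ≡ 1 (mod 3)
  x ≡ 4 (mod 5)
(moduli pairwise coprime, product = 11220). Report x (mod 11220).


Product of moduli M = 4 · 11 · 17 · 3 · 5 = 11220.
Merge one congruence at a time:
  Start: x ≡ 0 (mod 4).
  Combine with x ≡ 8 (mod 11); new modulus lcm = 44.
    Write x = 0 + 4·t and substitute into x ≡ 8 (mod 11): 4·t ≡ 8 − 0 = 8 (mod 11).
    The inverse of 4 mod 11 is 3 (since 4·3 = 12 = 1·11 + 1), so t ≡ 3·8 = 24 ≡ 2 (mod 11).
    Then x = 0 + 4·2 = 8, valid modulo lcm(4, 11) = 44: x ≡ 8 (mod 44).
  Combine with x ≡ 2 (mod 17); new modulus lcm = 748.
    Write x = 8 + 44·t and substitute into x ≡ 2 (mod 17): 44·t ≡ 2 − 8 = -6 (mod 17).
    Reduce coefficients mod 17: 10·t ≡ 11 (mod 17).
    The inverse of 10 mod 17 is 12 (since 10·12 = 120 = 7·17 + 1), so t ≡ 12·11 = 132 ≡ 13 (mod 17).
    Then x = 8 + 44·13 = 580, valid modulo lcm(44, 17) = 748: x ≡ 580 (mod 748).
  Combine with x ≡ 1 (mod 3); new modulus lcm = 2244.
    Write x = 580 + 748·t and substitute into x ≡ 1 (mod 3): 748·t ≡ 1 − 580 = -579 (mod 3).
    Reduce coefficients mod 3: 1·t ≡ 0 (mod 3).
    So t ≡ 0 (mod 3).
    Then x = 580 + 748·0 = 580, valid modulo lcm(748, 3) = 2244: x ≡ 580 (mod 2244).
  Combine with x ≡ 4 (mod 5); new modulus lcm = 11220.
    Write x = 580 + 2244·t and substitute into x ≡ 4 (mod 5): 2244·t ≡ 4 − 580 = -576 (mod 5).
    Reduce coefficients mod 5: 4·t ≡ 4 (mod 5).
    The inverse of 4 mod 5 is 4 (since 4·4 = 16 = 3·5 + 1), so t ≡ 4·4 = 16 ≡ 1 (mod 5).
    Then x = 580 + 2244·1 = 2824, valid modulo lcm(2244, 5) = 11220: x ≡ 2824 (mod 11220).
Verify against each original: 2824 mod 4 = 0, 2824 mod 11 = 8, 2824 mod 17 = 2, 2824 mod 3 = 1, 2824 mod 5 = 4.

x ≡ 2824 (mod 11220).


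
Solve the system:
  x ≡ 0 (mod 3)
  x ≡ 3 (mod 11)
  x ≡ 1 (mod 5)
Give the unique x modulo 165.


Moduli 3, 11, 5 are pairwise coprime; by CRT there is a unique solution modulo M = 3 · 11 · 5 = 165.
Solve pairwise, accumulating the modulus:
  Start with x ≡ 0 (mod 3).
  Combine with x ≡ 3 (mod 11): since gcd(3, 11) = 1, we get a unique residue mod 33.
    Write x = 0 + 3·t and substitute into x ≡ 3 (mod 11): 3·t ≡ 3 − 0 = 3 (mod 11).
    The inverse of 3 mod 11 is 4 (since 3·4 = 12 = 1·11 + 1), so t ≡ 4·3 = 12 ≡ 1 (mod 11).
    Then x = 0 + 3·1 = 3, valid modulo lcm(3, 11) = 33: x ≡ 3 (mod 33).
  Combine with x ≡ 1 (mod 5): since gcd(33, 5) = 1, we get a unique residue mod 165.
    Write x = 3 + 33·t and substitute into x ≡ 1 (mod 5): 33·t ≡ 1 − 3 = -2 (mod 5).
    Reduce coefficients mod 5: 3·t ≡ 3 (mod 5).
    The inverse of 3 mod 5 is 2 (since 3·2 = 6 = 1·5 + 1), so t ≡ 2·3 = 6 ≡ 1 (mod 5).
    Then x = 3 + 33·1 = 36, valid modulo lcm(33, 5) = 165: x ≡ 36 (mod 165).
Verify: 36 mod 3 = 0 ✓, 36 mod 11 = 3 ✓, 36 mod 5 = 1 ✓.

x ≡ 36 (mod 165).


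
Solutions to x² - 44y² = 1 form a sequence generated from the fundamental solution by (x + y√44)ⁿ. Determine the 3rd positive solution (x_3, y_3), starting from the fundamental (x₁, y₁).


Step 1: Find the fundamental solution (x₁, y₁) of x² - 44y² = 1.
  Expand √44 as a continued fraction. a₀ = ⌊√44⌋ = 6; iterate m_{k+1} = d_k·a_k − m_k, d_{k+1} = (44 − m_{k+1}²)/d_k, a_{k+1} = ⌊(a₀ + m_{k+1})/d_{k+1}⌋ (starting m₀ = 0, d₀ = 1), with convergents p_k = a_k·p_{k-1} + p_{k-2}, q_k = a_k·q_{k-1} + q_{k-2} (p₋₁ = 1, q₋₁ = 0):
  k = 0: a₀ = 6; p₀/q₀ = 6/1; p₀² − 44·q₀² = 36 − 44 = -8.
  k = 1: m = 6, d = 8, a = ⌊(6 + 6)/8⌋ = 1; p/q = (1·6 + 1)/(1·1 + 0) = 7/1; p² − 44·q² = 49 − 44 = 5.
  k = 2: m = 2, d = 5, a = ⌊(6 + 2)/5⌋ = 1; p/q = (1·7 + 6)/(1·1 + 1) = 13/2; p² − 44·q² = 169 − 176 = -7.
  k = 3: m = 3, d = 7, a = ⌊(6 + 3)/7⌋ = 1; p/q = (1·13 + 7)/(1·2 + 1) = 20/3; p² − 44·q² = 400 − 396 = 4.
  k = 4: m = 4, d = 4, a = ⌊(6 + 4)/4⌋ = 2; p/q = (2·20 + 13)/(2·3 + 2) = 53/8; p² − 44·q² = 2809 − 2816 = -7.
  k = 5: m = 4, d = 7, a = ⌊(6 + 4)/7⌋ = 1; p/q = (1·53 + 20)/(1·8 + 3) = 73/11; p² − 44·q² = 5329 − 5324 = 5.
  k = 6: m = 3, d = 5, a = ⌊(6 + 3)/5⌋ = 1; p/q = (1·73 + 53)/(1·11 + 8) = 126/19; p² − 44·q² = 15876 − 15884 = -8.
  k = 7: m = 2, d = 8, a = ⌊(6 + 2)/8⌋ = 1; p/q = (1·126 + 73)/(1·19 + 11) = 199/30; p² − 44·q² = 39601 − 39600 = 1.
  The first convergent with p² − 44·q² = 1 gives the fundamental solution (x₁, y₁) = (199, 30).
Step 2: Apply the recurrence (x_{n+1}, y_{n+1}) = (x₁x_n + 44y₁y_n, x₁y_n + y₁x_n) repeatedly.
  From (x_1, y_1) = (199, 30): x_2 = 199·199 + 44·30·30 = 79201; y_2 = 199·30 + 30·199 = 11940.
  From (x_2, y_2) = (79201, 11940): x_3 = 199·79201 + 44·30·11940 = 31521799; y_3 = 199·11940 + 30·79201 = 4752090.
Step 3: Verify x_3² - 44·y_3² = 993623812196401 - 993623812196400 = 1 (should be 1). ✓

(x_1, y_1) = (199, 30); (x_3, y_3) = (31521799, 4752090).


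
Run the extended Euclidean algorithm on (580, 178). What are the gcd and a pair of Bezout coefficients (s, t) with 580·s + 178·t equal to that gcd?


Euclidean algorithm on (580, 178) — divide until remainder is 0:
  580 = 3 · 178 + 46
  178 = 3 · 46 + 40
  46 = 1 · 40 + 6
  40 = 6 · 6 + 4
  6 = 1 · 4 + 2
  4 = 2 · 2 + 0
gcd(580, 178) = 2.
Track Bezout coefficients alongside the remainders: start with r₀ = 580 = a·1 + b·0 (s = 1, t = 0) and r₁ = 178 = a·0 + b·1 (s = 0, t = 1); each new remainder r_{k+1} = r_{k-1} − q_k·r_k inherits s_{k+1} = s_{k-1} − q_k·s_k, t_{k+1} = t_{k-1} − q_k·t_k, so r_k = a·s_k + b·t_k at every step:
  q = 3: r = 46, s = 1 − 3·0 = 1, t = 0 − 3·1 = -3  (check: 580·1 + 178·(-3) = 46)
  q = 3: r = 40, s = 0 − 3·1 = -3, t = 1 − 3·(-3) = 10  (check: 580·(-3) + 178·10 = 40)
  q = 1: r = 6, s = 1 − 1·(-3) = 4, t = -3 − 1·10 = -13  (check: 580·4 + 178·(-13) = 6)
  q = 6: r = 4, s = -3 − 6·4 = -27, t = 10 − 6·(-13) = 88  (check: 580·(-27) + 178·88 = 4)
  q = 1: r = 2, s = 4 − 1·(-27) = 31, t = -13 − 1·88 = -101  (check: 580·31 + 178·(-101) = 2)
The row with r = 2 (the gcd) gives the Bezout coefficients s = 31, t = -101.
Result: 580 · (31) + 178 · (-101) = 2.

gcd(580, 178) = 2; s = 31, t = -101 (check: 580·31 + 178·(-101) = 2).


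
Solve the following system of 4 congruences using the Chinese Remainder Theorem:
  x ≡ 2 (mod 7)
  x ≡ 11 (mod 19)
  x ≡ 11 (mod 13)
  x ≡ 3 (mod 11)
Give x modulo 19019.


Product of moduli M = 7 · 19 · 13 · 11 = 19019.
Merge one congruence at a time:
  Start: x ≡ 2 (mod 7).
  Combine with x ≡ 11 (mod 19); new modulus lcm = 133.
    Write x = 2 + 7·t and substitute into x ≡ 11 (mod 19): 7·t ≡ 11 − 2 = 9 (mod 19).
    The inverse of 7 mod 19 is 11 (since 7·11 = 77 = 4·19 + 1), so t ≡ 11·9 = 99 ≡ 4 (mod 19).
    Then x = 2 + 7·4 = 30, valid modulo lcm(7, 19) = 133: x ≡ 30 (mod 133).
  Combine with x ≡ 11 (mod 13); new modulus lcm = 1729.
    Write x = 30 + 133·t and substitute into x ≡ 11 (mod 13): 133·t ≡ 11 − 30 = -19 (mod 13).
    Reduce coefficients mod 13: 3·t ≡ 7 (mod 13).
    The inverse of 3 mod 13 is 9 (since 3·9 = 27 = 2·13 + 1), so t ≡ 9·7 = 63 ≡ 11 (mod 13).
    Then x = 30 + 133·11 = 1493, valid modulo lcm(133, 13) = 1729: x ≡ 1493 (mod 1729).
  Combine with x ≡ 3 (mod 11); new modulus lcm = 19019.
    Write x = 1493 + 1729·t and substitute into x ≡ 3 (mod 11): 1729·t ≡ 3 − 1493 = -1490 (mod 11).
    Reduce coefficients mod 11: 2·t ≡ 6 (mod 11).
    The inverse of 2 mod 11 is 6 (since 2·6 = 12 = 1·11 + 1), so t ≡ 6·6 = 36 ≡ 3 (mod 11).
    Then x = 1493 + 1729·3 = 6680, valid modulo lcm(1729, 11) = 19019: x ≡ 6680 (mod 19019).
Verify against each original: 6680 mod 7 = 2, 6680 mod 19 = 11, 6680 mod 13 = 11, 6680 mod 11 = 3.

x ≡ 6680 (mod 19019).


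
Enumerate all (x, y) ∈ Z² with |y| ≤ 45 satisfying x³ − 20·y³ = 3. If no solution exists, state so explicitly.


The equation is x³ - 20y³ = 3. For fixed y, x³ = 20·y³ + 3, so a solution requires the RHS to be a perfect cube.
Strategy: iterate y from -45 to 45, compute RHS = 20·y³ + 3, and check whether it is a (positive or negative) perfect cube.
Check small values of y:
  y = 0: RHS = 3 is not a perfect cube.
  y = 1: RHS = 23 is not a perfect cube.
  y = -1: RHS = -17 is not a perfect cube.
  y = 2: RHS = 163 is not a perfect cube.
  y = -2: RHS = -157 is not a perfect cube.
  y = 3: RHS = 543 is not a perfect cube.
  y = -3: RHS = -537 is not a perfect cube.
Continuing the search up to |y| = 45 finds no solutions either.
No (x, y) in the scanned range satisfies the equation.

No integer solutions with |y| ≤ 45.


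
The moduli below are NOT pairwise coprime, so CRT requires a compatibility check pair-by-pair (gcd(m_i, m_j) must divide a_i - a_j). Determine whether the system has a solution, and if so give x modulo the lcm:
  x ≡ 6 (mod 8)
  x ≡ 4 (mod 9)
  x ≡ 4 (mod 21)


Moduli 8, 9, 21 are not pairwise coprime, so CRT works modulo lcm(m_i) when all pairwise compatibility conditions hold.
Pairwise compatibility: gcd(m_i, m_j) must divide a_i - a_j for every pair.
Merge one congruence at a time:
  Start: x ≡ 6 (mod 8).
  Combine with x ≡ 4 (mod 9): gcd(8, 9) = 1; 4 - 6 = -2, which IS divisible by 1, so compatible.
    Write x = 6 + 8·t and substitute into x ≡ 4 (mod 9): 8·t ≡ 4 − 6 = -2 (mod 9).
    Reduce coefficients mod 9: 8·t ≡ 7 (mod 9).
    The inverse of 8 mod 9 is 8 (since 8·8 = 64 = 7·9 + 1), so t ≡ 8·7 = 56 ≡ 2 (mod 9).
    Then x = 6 + 8·2 = 22, valid modulo lcm(8, 9) = 72: x ≡ 22 (mod 72).
  Combine with x ≡ 4 (mod 21): gcd(72, 21) = 3; 4 - 22 = -18, which IS divisible by 3, so compatible.
    Write x = 22 + 72·t and substitute into x ≡ 4 (mod 21): 72·t ≡ 4 − 22 = -18 (mod 21).
    Divide the congruence (and modulus) by g = 3: 24·t ≡ -6 (mod 7).
    Reduce coefficients mod 7: 3·t ≡ 1 (mod 7).
    The inverse of 3 mod 7 is 5 (since 3·5 = 15 = 2·7 + 1), so t ≡ 5·1 = 5 ≡ 5 (mod 7).
    Then x = 22 + 72·5 = 382, valid modulo lcm(72, 21) = 504: x ≡ 382 (mod 504).
Verify: 382 mod 8 = 6, 382 mod 9 = 4, 382 mod 21 = 4.

x ≡ 382 (mod 504).


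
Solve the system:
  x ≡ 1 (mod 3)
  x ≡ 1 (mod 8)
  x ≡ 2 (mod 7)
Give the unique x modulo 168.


Moduli 3, 8, 7 are pairwise coprime; by CRT there is a unique solution modulo M = 3 · 8 · 7 = 168.
Solve pairwise, accumulating the modulus:
  Start with x ≡ 1 (mod 3).
  Combine with x ≡ 1 (mod 8): since gcd(3, 8) = 1, we get a unique residue mod 24.
    Write x = 1 + 3·t and substitute into x ≡ 1 (mod 8): 3·t ≡ 1 − 1 = 0 (mod 8).
    The inverse of 3 mod 8 is 3 (since 3·3 = 9 = 1·8 + 1), so t ≡ 3·0 = 0 ≡ 0 (mod 8).
    Then x = 1 + 3·0 = 1, valid modulo lcm(3, 8) = 24: x ≡ 1 (mod 24).
  Combine with x ≡ 2 (mod 7): since gcd(24, 7) = 1, we get a unique residue mod 168.
    Write x = 1 + 24·t and substitute into x ≡ 2 (mod 7): 24·t ≡ 2 − 1 = 1 (mod 7).
    Reduce coefficients mod 7: 3·t ≡ 1 (mod 7).
    The inverse of 3 mod 7 is 5 (since 3·5 = 15 = 2·7 + 1), so t ≡ 5·1 = 5 ≡ 5 (mod 7).
    Then x = 1 + 24·5 = 121, valid modulo lcm(24, 7) = 168: x ≡ 121 (mod 168).
Verify: 121 mod 3 = 1 ✓, 121 mod 8 = 1 ✓, 121 mod 7 = 2 ✓.

x ≡ 121 (mod 168).


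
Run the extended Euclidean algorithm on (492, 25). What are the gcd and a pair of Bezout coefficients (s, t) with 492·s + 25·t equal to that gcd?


Euclidean algorithm on (492, 25) — divide until remainder is 0:
  492 = 19 · 25 + 17
  25 = 1 · 17 + 8
  17 = 2 · 8 + 1
  8 = 8 · 1 + 0
gcd(492, 25) = 1.
Track Bezout coefficients alongside the remainders: start with r₀ = 492 = a·1 + b·0 (s = 1, t = 0) and r₁ = 25 = a·0 + b·1 (s = 0, t = 1); each new remainder r_{k+1} = r_{k-1} − q_k·r_k inherits s_{k+1} = s_{k-1} − q_k·s_k, t_{k+1} = t_{k-1} − q_k·t_k, so r_k = a·s_k + b·t_k at every step:
  q = 19: r = 17, s = 1 − 19·0 = 1, t = 0 − 19·1 = -19  (check: 492·1 + 25·(-19) = 17)
  q = 1: r = 8, s = 0 − 1·1 = -1, t = 1 − 1·(-19) = 20  (check: 492·(-1) + 25·20 = 8)
  q = 2: r = 1, s = 1 − 2·(-1) = 3, t = -19 − 2·20 = -59  (check: 492·3 + 25·(-59) = 1)
The row with r = 1 (the gcd) gives the Bezout coefficients s = 3, t = -59.
Result: 492 · (3) + 25 · (-59) = 1.

gcd(492, 25) = 1; s = 3, t = -59 (check: 492·3 + 25·(-59) = 1).


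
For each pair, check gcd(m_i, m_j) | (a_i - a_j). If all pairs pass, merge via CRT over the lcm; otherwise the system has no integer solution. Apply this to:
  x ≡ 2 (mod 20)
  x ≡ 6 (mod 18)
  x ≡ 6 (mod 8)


Moduli 20, 18, 8 are not pairwise coprime, so CRT works modulo lcm(m_i) when all pairwise compatibility conditions hold.
Pairwise compatibility: gcd(m_i, m_j) must divide a_i - a_j for every pair.
Merge one congruence at a time:
  Start: x ≡ 2 (mod 20).
  Combine with x ≡ 6 (mod 18): gcd(20, 18) = 2; 6 - 2 = 4, which IS divisible by 2, so compatible.
    Write x = 2 + 20·t and substitute into x ≡ 6 (mod 18): 20·t ≡ 6 − 2 = 4 (mod 18).
    Divide the congruence (and modulus) by g = 2: 10·t ≡ 2 (mod 9).
    Reduce coefficients mod 9: 1·t ≡ 2 (mod 9).
    So t ≡ 2 (mod 9).
    Then x = 2 + 20·2 = 42, valid modulo lcm(20, 18) = 180: x ≡ 42 (mod 180).
  Combine with x ≡ 6 (mod 8): gcd(180, 8) = 4; 6 - 42 = -36, which IS divisible by 4, so compatible.
    Write x = 42 + 180·t and substitute into x ≡ 6 (mod 8): 180·t ≡ 6 − 42 = -36 (mod 8).
    Divide the congruence (and modulus) by g = 4: 45·t ≡ -9 (mod 2).
    Reduce coefficients mod 2: 1·t ≡ 1 (mod 2).
    So t ≡ 1 (mod 2).
    Then x = 42 + 180·1 = 222, valid modulo lcm(180, 8) = 360: x ≡ 222 (mod 360).
Verify: 222 mod 20 = 2, 222 mod 18 = 6, 222 mod 8 = 6.

x ≡ 222 (mod 360).


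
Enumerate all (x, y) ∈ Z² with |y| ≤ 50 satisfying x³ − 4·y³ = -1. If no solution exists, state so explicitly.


The equation is x³ - 4y³ = -1. For fixed y, x³ = 4·y³ − 1, so a solution requires the RHS to be a perfect cube.
Strategy: iterate y from -50 to 50, compute RHS = 4·y³ − 1, and check whether it is a (positive or negative) perfect cube.
Check small values of y:
  y = 0: RHS = -1 = (-1)³ ⇒ x = -1 works.
  y = 1: RHS = 3 is not a perfect cube.
  y = -1: RHS = -5 is not a perfect cube.
  y = 2: RHS = 31 is not a perfect cube.
  y = -2: RHS = -33 is not a perfect cube.
  y = 3: RHS = 107 is not a perfect cube.
  y = -3: RHS = -109 is not a perfect cube.
Continuing the search up to |y| = 50 finds no further solutions beyond those listed.
Collected solutions: (-1, 0).

Solutions (with |y| ≤ 50): (-1, 0).


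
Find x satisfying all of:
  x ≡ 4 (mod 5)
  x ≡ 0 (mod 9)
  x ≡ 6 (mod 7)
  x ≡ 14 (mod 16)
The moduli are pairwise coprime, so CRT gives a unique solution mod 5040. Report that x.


Product of moduli M = 5 · 9 · 7 · 16 = 5040.
Merge one congruence at a time:
  Start: x ≡ 4 (mod 5).
  Combine with x ≡ 0 (mod 9); new modulus lcm = 45.
    Write x = 4 + 5·t and substitute into x ≡ 0 (mod 9): 5·t ≡ 0 − 4 = -4 (mod 9).
    Reduce coefficients mod 9: 5·t ≡ 5 (mod 9).
    The inverse of 5 mod 9 is 2 (since 5·2 = 10 = 1·9 + 1), so t ≡ 2·5 = 10 ≡ 1 (mod 9).
    Then x = 4 + 5·1 = 9, valid modulo lcm(5, 9) = 45: x ≡ 9 (mod 45).
  Combine with x ≡ 6 (mod 7); new modulus lcm = 315.
    Write x = 9 + 45·t and substitute into x ≡ 6 (mod 7): 45·t ≡ 6 − 9 = -3 (mod 7).
    Reduce coefficients mod 7: 3·t ≡ 4 (mod 7).
    The inverse of 3 mod 7 is 5 (since 3·5 = 15 = 2·7 + 1), so t ≡ 5·4 = 20 ≡ 6 (mod 7).
    Then x = 9 + 45·6 = 279, valid modulo lcm(45, 7) = 315: x ≡ 279 (mod 315).
  Combine with x ≡ 14 (mod 16); new modulus lcm = 5040.
    Write x = 279 + 315·t and substitute into x ≡ 14 (mod 16): 315·t ≡ 14 − 279 = -265 (mod 16).
    Reduce coefficients mod 16: 11·t ≡ 7 (mod 16).
    The inverse of 11 mod 16 is 3 (since 11·3 = 33 = 2·16 + 1), so t ≡ 3·7 = 21 ≡ 5 (mod 16).
    Then x = 279 + 315·5 = 1854, valid modulo lcm(315, 16) = 5040: x ≡ 1854 (mod 5040).
Verify against each original: 1854 mod 5 = 4, 1854 mod 9 = 0, 1854 mod 7 = 6, 1854 mod 16 = 14.

x ≡ 1854 (mod 5040).


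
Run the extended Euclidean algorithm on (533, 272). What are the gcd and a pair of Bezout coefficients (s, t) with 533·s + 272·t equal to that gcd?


Euclidean algorithm on (533, 272) — divide until remainder is 0:
  533 = 1 · 272 + 261
  272 = 1 · 261 + 11
  261 = 23 · 11 + 8
  11 = 1 · 8 + 3
  8 = 2 · 3 + 2
  3 = 1 · 2 + 1
  2 = 2 · 1 + 0
gcd(533, 272) = 1.
Track Bezout coefficients alongside the remainders: start with r₀ = 533 = a·1 + b·0 (s = 1, t = 0) and r₁ = 272 = a·0 + b·1 (s = 0, t = 1); each new remainder r_{k+1} = r_{k-1} − q_k·r_k inherits s_{k+1} = s_{k-1} − q_k·s_k, t_{k+1} = t_{k-1} − q_k·t_k, so r_k = a·s_k + b·t_k at every step:
  q = 1: r = 261, s = 1 − 1·0 = 1, t = 0 − 1·1 = -1  (check: 533·1 + 272·(-1) = 261)
  q = 1: r = 11, s = 0 − 1·1 = -1, t = 1 − 1·(-1) = 2  (check: 533·(-1) + 272·2 = 11)
  q = 23: r = 8, s = 1 − 23·(-1) = 24, t = -1 − 23·2 = -47  (check: 533·24 + 272·(-47) = 8)
  q = 1: r = 3, s = -1 − 1·24 = -25, t = 2 − 1·(-47) = 49  (check: 533·(-25) + 272·49 = 3)
  q = 2: r = 2, s = 24 − 2·(-25) = 74, t = -47 − 2·49 = -145  (check: 533·74 + 272·(-145) = 2)
  q = 1: r = 1, s = -25 − 1·74 = -99, t = 49 − 1·(-145) = 194  (check: 533·(-99) + 272·194 = 1)
The row with r = 1 (the gcd) gives the Bezout coefficients s = -99, t = 194.
Result: 533 · (-99) + 272 · (194) = 1.

gcd(533, 272) = 1; s = -99, t = 194 (check: 533·(-99) + 272·194 = 1).


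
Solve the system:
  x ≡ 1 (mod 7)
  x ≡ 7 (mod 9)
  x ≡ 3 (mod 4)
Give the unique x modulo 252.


Moduli 7, 9, 4 are pairwise coprime; by CRT there is a unique solution modulo M = 7 · 9 · 4 = 252.
Solve pairwise, accumulating the modulus:
  Start with x ≡ 1 (mod 7).
  Combine with x ≡ 7 (mod 9): since gcd(7, 9) = 1, we get a unique residue mod 63.
    Write x = 1 + 7·t and substitute into x ≡ 7 (mod 9): 7·t ≡ 7 − 1 = 6 (mod 9).
    The inverse of 7 mod 9 is 4 (since 7·4 = 28 = 3·9 + 1), so t ≡ 4·6 = 24 ≡ 6 (mod 9).
    Then x = 1 + 7·6 = 43, valid modulo lcm(7, 9) = 63: x ≡ 43 (mod 63).
  Combine with x ≡ 3 (mod 4): since gcd(63, 4) = 1, we get a unique residue mod 252.
    Write x = 43 + 63·t and substitute into x ≡ 3 (mod 4): 63·t ≡ 3 − 43 = -40 (mod 4).
    Reduce coefficients mod 4: 3·t ≡ 0 (mod 4).
    The inverse of 3 mod 4 is 3 (since 3·3 = 9 = 2·4 + 1), so t ≡ 3·0 = 0 ≡ 0 (mod 4).
    Then x = 43 + 63·0 = 43, valid modulo lcm(63, 4) = 252: x ≡ 43 (mod 252).
Verify: 43 mod 7 = 1 ✓, 43 mod 9 = 7 ✓, 43 mod 4 = 3 ✓.

x ≡ 43 (mod 252).


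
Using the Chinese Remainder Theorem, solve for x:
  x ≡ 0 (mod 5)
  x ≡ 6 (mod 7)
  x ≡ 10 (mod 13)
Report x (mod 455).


Moduli 5, 7, 13 are pairwise coprime; by CRT there is a unique solution modulo M = 5 · 7 · 13 = 455.
Solve pairwise, accumulating the modulus:
  Start with x ≡ 0 (mod 5).
  Combine with x ≡ 6 (mod 7): since gcd(5, 7) = 1, we get a unique residue mod 35.
    Write x = 0 + 5·t and substitute into x ≡ 6 (mod 7): 5·t ≡ 6 − 0 = 6 (mod 7).
    The inverse of 5 mod 7 is 3 (since 5·3 = 15 = 2·7 + 1), so t ≡ 3·6 = 18 ≡ 4 (mod 7).
    Then x = 0 + 5·4 = 20, valid modulo lcm(5, 7) = 35: x ≡ 20 (mod 35).
  Combine with x ≡ 10 (mod 13): since gcd(35, 13) = 1, we get a unique residue mod 455.
    Write x = 20 + 35·t and substitute into x ≡ 10 (mod 13): 35·t ≡ 10 − 20 = -10 (mod 13).
    Reduce coefficients mod 13: 9·t ≡ 3 (mod 13).
    The inverse of 9 mod 13 is 3 (since 9·3 = 27 = 2·13 + 1), so t ≡ 3·3 = 9 ≡ 9 (mod 13).
    Then x = 20 + 35·9 = 335, valid modulo lcm(35, 13) = 455: x ≡ 335 (mod 455).
Verify: 335 mod 5 = 0 ✓, 335 mod 7 = 6 ✓, 335 mod 13 = 10 ✓.

x ≡ 335 (mod 455).


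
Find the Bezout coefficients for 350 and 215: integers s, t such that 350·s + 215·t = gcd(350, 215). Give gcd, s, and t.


Euclidean algorithm on (350, 215) — divide until remainder is 0:
  350 = 1 · 215 + 135
  215 = 1 · 135 + 80
  135 = 1 · 80 + 55
  80 = 1 · 55 + 25
  55 = 2 · 25 + 5
  25 = 5 · 5 + 0
gcd(350, 215) = 5.
Track Bezout coefficients alongside the remainders: start with r₀ = 350 = a·1 + b·0 (s = 1, t = 0) and r₁ = 215 = a·0 + b·1 (s = 0, t = 1); each new remainder r_{k+1} = r_{k-1} − q_k·r_k inherits s_{k+1} = s_{k-1} − q_k·s_k, t_{k+1} = t_{k-1} − q_k·t_k, so r_k = a·s_k + b·t_k at every step:
  q = 1: r = 135, s = 1 − 1·0 = 1, t = 0 − 1·1 = -1  (check: 350·1 + 215·(-1) = 135)
  q = 1: r = 80, s = 0 − 1·1 = -1, t = 1 − 1·(-1) = 2  (check: 350·(-1) + 215·2 = 80)
  q = 1: r = 55, s = 1 − 1·(-1) = 2, t = -1 − 1·2 = -3  (check: 350·2 + 215·(-3) = 55)
  q = 1: r = 25, s = -1 − 1·2 = -3, t = 2 − 1·(-3) = 5  (check: 350·(-3) + 215·5 = 25)
  q = 2: r = 5, s = 2 − 2·(-3) = 8, t = -3 − 2·5 = -13  (check: 350·8 + 215·(-13) = 5)
The row with r = 5 (the gcd) gives the Bezout coefficients s = 8, t = -13.
Result: 350 · (8) + 215 · (-13) = 5.

gcd(350, 215) = 5; s = 8, t = -13 (check: 350·8 + 215·(-13) = 5).


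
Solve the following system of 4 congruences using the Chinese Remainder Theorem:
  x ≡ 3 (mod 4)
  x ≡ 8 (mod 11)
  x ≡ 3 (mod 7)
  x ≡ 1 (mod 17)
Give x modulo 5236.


Product of moduli M = 4 · 11 · 7 · 17 = 5236.
Merge one congruence at a time:
  Start: x ≡ 3 (mod 4).
  Combine with x ≡ 8 (mod 11); new modulus lcm = 44.
    Write x = 3 + 4·t and substitute into x ≡ 8 (mod 11): 4·t ≡ 8 − 3 = 5 (mod 11).
    The inverse of 4 mod 11 is 3 (since 4·3 = 12 = 1·11 + 1), so t ≡ 3·5 = 15 ≡ 4 (mod 11).
    Then x = 3 + 4·4 = 19, valid modulo lcm(4, 11) = 44: x ≡ 19 (mod 44).
  Combine with x ≡ 3 (mod 7); new modulus lcm = 308.
    Write x = 19 + 44·t and substitute into x ≡ 3 (mod 7): 44·t ≡ 3 − 19 = -16 (mod 7).
    Reduce coefficients mod 7: 2·t ≡ 5 (mod 7).
    The inverse of 2 mod 7 is 4 (since 2·4 = 8 = 1·7 + 1), so t ≡ 4·5 = 20 ≡ 6 (mod 7).
    Then x = 19 + 44·6 = 283, valid modulo lcm(44, 7) = 308: x ≡ 283 (mod 308).
  Combine with x ≡ 1 (mod 17); new modulus lcm = 5236.
    Write x = 283 + 308·t and substitute into x ≡ 1 (mod 17): 308·t ≡ 1 − 283 = -282 (mod 17).
    Reduce coefficients mod 17: 2·t ≡ 7 (mod 17).
    The inverse of 2 mod 17 is 9 (since 2·9 = 18 = 1·17 + 1), so t ≡ 9·7 = 63 ≡ 12 (mod 17).
    Then x = 283 + 308·12 = 3979, valid modulo lcm(308, 17) = 5236: x ≡ 3979 (mod 5236).
Verify against each original: 3979 mod 4 = 3, 3979 mod 11 = 8, 3979 mod 7 = 3, 3979 mod 17 = 1.

x ≡ 3979 (mod 5236).
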